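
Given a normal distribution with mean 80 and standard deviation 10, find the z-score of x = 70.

-1

Step 1: Recall the z-score formula: z = (x - mu) / sigma
Step 2: Substitute values: z = (70 - 80) / 10
Step 3: z = -10 / 10 = -1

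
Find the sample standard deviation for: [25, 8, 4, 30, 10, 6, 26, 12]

10.2182

Step 1: Compute the mean: 15.125
Step 2: Sum of squared deviations from the mean: 730.875
Step 3: Sample variance = 730.875 / 7 = 104.4107
Step 4: Standard deviation = sqrt(104.4107) = 10.2182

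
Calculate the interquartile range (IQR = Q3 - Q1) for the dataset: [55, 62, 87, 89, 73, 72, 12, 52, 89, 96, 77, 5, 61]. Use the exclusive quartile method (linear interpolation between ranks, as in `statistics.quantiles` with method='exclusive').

34.5

Step 1: Sort the data: [5, 12, 52, 55, 61, 62, 72, 73, 77, 87, 89, 89, 96]
Step 2: n = 13
Step 3: Using the exclusive quartile method:
  Q1 = 53.5
  Q2 (median) = 72
  Q3 = 88
  IQR = Q3 - Q1 = 88 - 53.5 = 34.5
Step 4: IQR = 34.5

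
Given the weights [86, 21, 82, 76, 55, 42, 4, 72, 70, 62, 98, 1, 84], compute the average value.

57.9231

Step 1: Sum all values: 86 + 21 + 82 + 76 + 55 + 42 + 4 + 72 + 70 + 62 + 98 + 1 + 84 = 753
Step 2: Count the number of values: n = 13
Step 3: Mean = sum / n = 753 / 13 = 57.9231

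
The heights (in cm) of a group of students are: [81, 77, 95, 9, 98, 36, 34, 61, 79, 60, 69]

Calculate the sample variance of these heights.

755.6727

Step 1: Compute the mean: (81 + 77 + 95 + 9 + 98 + 36 + 34 + 61 + 79 + 60 + 69) / 11 = 63.5455
Step 2: Compute squared deviations from the mean:
  (81 - 63.5455)^2 = 304.6612
  (77 - 63.5455)^2 = 181.0248
  (95 - 63.5455)^2 = 989.3884
  (9 - 63.5455)^2 = 2975.2066
  (98 - 63.5455)^2 = 1187.1157
  (36 - 63.5455)^2 = 758.7521
  (34 - 63.5455)^2 = 872.9339
  (61 - 63.5455)^2 = 6.4793
  (79 - 63.5455)^2 = 238.843
  (60 - 63.5455)^2 = 12.5702
  (69 - 63.5455)^2 = 29.7521
Step 3: Sum of squared deviations = 7556.7273
Step 4: Sample variance = 7556.7273 / 10 = 755.6727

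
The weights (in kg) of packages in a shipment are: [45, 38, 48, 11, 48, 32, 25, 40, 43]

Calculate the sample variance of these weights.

149.5

Step 1: Compute the mean: (45 + 38 + 48 + 11 + 48 + 32 + 25 + 40 + 43) / 9 = 36.6667
Step 2: Compute squared deviations from the mean:
  (45 - 36.6667)^2 = 69.4444
  (38 - 36.6667)^2 = 1.7778
  (48 - 36.6667)^2 = 128.4444
  (11 - 36.6667)^2 = 658.7778
  (48 - 36.6667)^2 = 128.4444
  (32 - 36.6667)^2 = 21.7778
  (25 - 36.6667)^2 = 136.1111
  (40 - 36.6667)^2 = 11.1111
  (43 - 36.6667)^2 = 40.1111
Step 3: Sum of squared deviations = 1196
Step 4: Sample variance = 1196 / 8 = 149.5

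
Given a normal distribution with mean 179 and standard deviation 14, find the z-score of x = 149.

-2.1429

Step 1: Recall the z-score formula: z = (x - mu) / sigma
Step 2: Substitute values: z = (149 - 179) / 14
Step 3: z = -30 / 14 = -2.1429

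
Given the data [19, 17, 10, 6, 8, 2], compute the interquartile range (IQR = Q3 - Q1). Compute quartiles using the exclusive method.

12.5

Step 1: Sort the data: [2, 6, 8, 10, 17, 19]
Step 2: n = 6
Step 3: Using the exclusive quartile method:
  Q1 = 5
  Q2 (median) = 9
  Q3 = 17.5
  IQR = Q3 - Q1 = 17.5 - 5 = 12.5
Step 4: IQR = 12.5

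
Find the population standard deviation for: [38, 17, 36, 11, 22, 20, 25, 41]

10.1704

Step 1: Compute the mean: 26.25
Step 2: Sum of squared deviations from the mean: 827.5
Step 3: Population variance = 827.5 / 8 = 103.4375
Step 4: Standard deviation = sqrt(103.4375) = 10.1704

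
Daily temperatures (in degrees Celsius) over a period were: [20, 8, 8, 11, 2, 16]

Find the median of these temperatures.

9.5

Step 1: Sort the data in ascending order: [2, 8, 8, 11, 16, 20]
Step 2: The number of values is n = 6.
Step 3: Since n is even, the median is the average of positions 3 and 4:
  Median = (8 + 11) / 2 = 9.5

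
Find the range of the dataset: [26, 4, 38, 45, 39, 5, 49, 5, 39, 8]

45

Step 1: Identify the maximum value: max = 49
Step 2: Identify the minimum value: min = 4
Step 3: Range = max - min = 49 - 4 = 45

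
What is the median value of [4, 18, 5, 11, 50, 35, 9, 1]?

10

Step 1: Sort the data in ascending order: [1, 4, 5, 9, 11, 18, 35, 50]
Step 2: The number of values is n = 8.
Step 3: Since n is even, the median is the average of positions 4 and 5:
  Median = (9 + 11) / 2 = 10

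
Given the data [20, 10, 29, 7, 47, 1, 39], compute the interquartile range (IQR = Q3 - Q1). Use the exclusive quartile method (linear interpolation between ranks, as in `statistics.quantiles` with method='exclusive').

32

Step 1: Sort the data: [1, 7, 10, 20, 29, 39, 47]
Step 2: n = 7
Step 3: Using the exclusive quartile method:
  Q1 = 7
  Q2 (median) = 20
  Q3 = 39
  IQR = Q3 - Q1 = 39 - 7 = 32
Step 4: IQR = 32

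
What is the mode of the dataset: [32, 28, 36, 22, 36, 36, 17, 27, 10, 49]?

36

Step 1: Count the frequency of each value:
  10: appears 1 time(s)
  17: appears 1 time(s)
  22: appears 1 time(s)
  27: appears 1 time(s)
  28: appears 1 time(s)
  32: appears 1 time(s)
  36: appears 3 time(s)
  49: appears 1 time(s)
Step 2: The value 36 appears most frequently (3 times).
Step 3: Mode = 36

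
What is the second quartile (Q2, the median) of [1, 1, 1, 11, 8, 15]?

4.5

Step 1: Sort the data: [1, 1, 1, 8, 11, 15]
Step 2: n = 6
Step 3: Q2 is the median. Since n is even, it is the average of the values at positions 3 and 4:
  Q2 = (1 + 8) / 2 = 4.5
Step 4: Q2 = 4.5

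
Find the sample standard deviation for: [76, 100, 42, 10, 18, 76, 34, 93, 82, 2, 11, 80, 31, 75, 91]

34.5635

Step 1: Compute the mean: 54.7333
Step 2: Sum of squared deviations from the mean: 16724.9333
Step 3: Sample variance = 16724.9333 / 14 = 1194.6381
Step 4: Standard deviation = sqrt(1194.6381) = 34.5635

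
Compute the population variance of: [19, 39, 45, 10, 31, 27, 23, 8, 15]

142.5432

Step 1: Compute the mean: (19 + 39 + 45 + 10 + 31 + 27 + 23 + 8 + 15) / 9 = 24.1111
Step 2: Compute squared deviations from the mean:
  (19 - 24.1111)^2 = 26.1235
  (39 - 24.1111)^2 = 221.679
  (45 - 24.1111)^2 = 436.3457
  (10 - 24.1111)^2 = 199.1235
  (31 - 24.1111)^2 = 47.4568
  (27 - 24.1111)^2 = 8.3457
  (23 - 24.1111)^2 = 1.2346
  (8 - 24.1111)^2 = 259.5679
  (15 - 24.1111)^2 = 83.0123
Step 3: Sum of squared deviations = 1282.8889
Step 4: Population variance = 1282.8889 / 9 = 142.5432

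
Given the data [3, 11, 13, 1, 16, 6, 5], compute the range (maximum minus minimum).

15

Step 1: Identify the maximum value: max = 16
Step 2: Identify the minimum value: min = 1
Step 3: Range = max - min = 16 - 1 = 15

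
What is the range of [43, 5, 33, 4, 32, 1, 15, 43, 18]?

42

Step 1: Identify the maximum value: max = 43
Step 2: Identify the minimum value: min = 1
Step 3: Range = max - min = 43 - 1 = 42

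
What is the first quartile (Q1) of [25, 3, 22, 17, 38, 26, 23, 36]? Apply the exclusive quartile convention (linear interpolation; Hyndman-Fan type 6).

18.25

Step 1: Sort the data: [3, 17, 22, 23, 25, 26, 36, 38]
Step 2: n = 8
Step 3: Using the exclusive quartile method:
  Q1 = 18.25
  Q2 (median) = 24
  Q3 = 33.5
  IQR = Q3 - Q1 = 33.5 - 18.25 = 15.25
Step 4: Q1 = 18.25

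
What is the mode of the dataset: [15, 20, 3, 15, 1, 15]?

15

Step 1: Count the frequency of each value:
  1: appears 1 time(s)
  3: appears 1 time(s)
  15: appears 3 time(s)
  20: appears 1 time(s)
Step 2: The value 15 appears most frequently (3 times).
Step 3: Mode = 15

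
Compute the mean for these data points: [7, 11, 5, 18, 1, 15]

9.5

Step 1: Sum all values: 7 + 11 + 5 + 18 + 1 + 15 = 57
Step 2: Count the number of values: n = 6
Step 3: Mean = sum / n = 57 / 6 = 9.5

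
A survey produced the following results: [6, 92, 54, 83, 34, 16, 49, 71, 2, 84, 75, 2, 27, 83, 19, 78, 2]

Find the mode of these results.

2

Step 1: Count the frequency of each value:
  2: appears 3 time(s)
  6: appears 1 time(s)
  16: appears 1 time(s)
  19: appears 1 time(s)
  27: appears 1 time(s)
  34: appears 1 time(s)
  49: appears 1 time(s)
  54: appears 1 time(s)
  71: appears 1 time(s)
  75: appears 1 time(s)
  78: appears 1 time(s)
  83: appears 2 time(s)
  84: appears 1 time(s)
  92: appears 1 time(s)
Step 2: The value 2 appears most frequently (3 times).
Step 3: Mode = 2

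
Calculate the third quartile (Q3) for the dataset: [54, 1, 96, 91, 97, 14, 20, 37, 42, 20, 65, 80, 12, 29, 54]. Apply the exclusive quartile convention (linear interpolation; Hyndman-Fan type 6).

80

Step 1: Sort the data: [1, 12, 14, 20, 20, 29, 37, 42, 54, 54, 65, 80, 91, 96, 97]
Step 2: n = 15
Step 3: Using the exclusive quartile method:
  Q1 = 20
  Q2 (median) = 42
  Q3 = 80
  IQR = Q3 - Q1 = 80 - 20 = 60
Step 4: Q3 = 80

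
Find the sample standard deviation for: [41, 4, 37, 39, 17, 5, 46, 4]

18.427

Step 1: Compute the mean: 24.125
Step 2: Sum of squared deviations from the mean: 2376.875
Step 3: Sample variance = 2376.875 / 7 = 339.5536
Step 4: Standard deviation = sqrt(339.5536) = 18.427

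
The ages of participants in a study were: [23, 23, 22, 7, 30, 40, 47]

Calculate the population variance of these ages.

147.6735

Step 1: Compute the mean: (23 + 23 + 22 + 7 + 30 + 40 + 47) / 7 = 27.4286
Step 2: Compute squared deviations from the mean:
  (23 - 27.4286)^2 = 19.6122
  (23 - 27.4286)^2 = 19.6122
  (22 - 27.4286)^2 = 29.4694
  (7 - 27.4286)^2 = 417.3265
  (30 - 27.4286)^2 = 6.6122
  (40 - 27.4286)^2 = 158.0408
  (47 - 27.4286)^2 = 383.0408
Step 3: Sum of squared deviations = 1033.7143
Step 4: Population variance = 1033.7143 / 7 = 147.6735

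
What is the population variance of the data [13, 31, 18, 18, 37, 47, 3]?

197.2653

Step 1: Compute the mean: (13 + 31 + 18 + 18 + 37 + 47 + 3) / 7 = 23.8571
Step 2: Compute squared deviations from the mean:
  (13 - 23.8571)^2 = 117.8776
  (31 - 23.8571)^2 = 51.0204
  (18 - 23.8571)^2 = 34.3061
  (18 - 23.8571)^2 = 34.3061
  (37 - 23.8571)^2 = 172.7347
  (47 - 23.8571)^2 = 535.5918
  (3 - 23.8571)^2 = 435.0204
Step 3: Sum of squared deviations = 1380.8571
Step 4: Population variance = 1380.8571 / 7 = 197.2653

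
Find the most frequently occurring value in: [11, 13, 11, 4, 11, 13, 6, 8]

11

Step 1: Count the frequency of each value:
  4: appears 1 time(s)
  6: appears 1 time(s)
  8: appears 1 time(s)
  11: appears 3 time(s)
  13: appears 2 time(s)
Step 2: The value 11 appears most frequently (3 times).
Step 3: Mode = 11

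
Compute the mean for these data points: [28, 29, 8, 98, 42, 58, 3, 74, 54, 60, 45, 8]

42.25

Step 1: Sum all values: 28 + 29 + 8 + 98 + 42 + 58 + 3 + 74 + 54 + 60 + 45 + 8 = 507
Step 2: Count the number of values: n = 12
Step 3: Mean = sum / n = 507 / 12 = 42.25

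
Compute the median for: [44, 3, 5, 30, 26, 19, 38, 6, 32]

26

Step 1: Sort the data in ascending order: [3, 5, 6, 19, 26, 30, 32, 38, 44]
Step 2: The number of values is n = 9.
Step 3: Since n is odd, the median is the middle value at position 5: 26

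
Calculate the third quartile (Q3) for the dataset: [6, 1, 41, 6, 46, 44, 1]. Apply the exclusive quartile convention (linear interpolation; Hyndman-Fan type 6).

44

Step 1: Sort the data: [1, 1, 6, 6, 41, 44, 46]
Step 2: n = 7
Step 3: Using the exclusive quartile method:
  Q1 = 1
  Q2 (median) = 6
  Q3 = 44
  IQR = Q3 - Q1 = 44 - 1 = 43
Step 4: Q3 = 44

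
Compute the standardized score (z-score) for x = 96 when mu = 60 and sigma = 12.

3

Step 1: Recall the z-score formula: z = (x - mu) / sigma
Step 2: Substitute values: z = (96 - 60) / 12
Step 3: z = 36 / 12 = 3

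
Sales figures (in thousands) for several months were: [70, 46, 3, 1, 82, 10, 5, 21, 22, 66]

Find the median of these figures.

21.5

Step 1: Sort the data in ascending order: [1, 3, 5, 10, 21, 22, 46, 66, 70, 82]
Step 2: The number of values is n = 10.
Step 3: Since n is even, the median is the average of positions 5 and 6:
  Median = (21 + 22) / 2 = 21.5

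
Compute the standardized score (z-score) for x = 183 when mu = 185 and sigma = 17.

-0.1176

Step 1: Recall the z-score formula: z = (x - mu) / sigma
Step 2: Substitute values: z = (183 - 185) / 17
Step 3: z = -2 / 17 = -0.1176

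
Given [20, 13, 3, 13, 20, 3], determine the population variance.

48.6667

Step 1: Compute the mean: (20 + 13 + 3 + 13 + 20 + 3) / 6 = 12
Step 2: Compute squared deviations from the mean:
  (20 - 12)^2 = 64
  (13 - 12)^2 = 1
  (3 - 12)^2 = 81
  (13 - 12)^2 = 1
  (20 - 12)^2 = 64
  (3 - 12)^2 = 81
Step 3: Sum of squared deviations = 292
Step 4: Population variance = 292 / 6 = 48.6667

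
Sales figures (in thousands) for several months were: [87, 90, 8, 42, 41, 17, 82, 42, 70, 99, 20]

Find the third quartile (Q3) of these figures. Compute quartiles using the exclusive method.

87

Step 1: Sort the data: [8, 17, 20, 41, 42, 42, 70, 82, 87, 90, 99]
Step 2: n = 11
Step 3: Using the exclusive quartile method:
  Q1 = 20
  Q2 (median) = 42
  Q3 = 87
  IQR = Q3 - Q1 = 87 - 20 = 67
Step 4: Q3 = 87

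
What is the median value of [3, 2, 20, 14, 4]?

4

Step 1: Sort the data in ascending order: [2, 3, 4, 14, 20]
Step 2: The number of values is n = 5.
Step 3: Since n is odd, the median is the middle value at position 3: 4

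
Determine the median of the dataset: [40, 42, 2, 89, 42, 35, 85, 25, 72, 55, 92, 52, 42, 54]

47

Step 1: Sort the data in ascending order: [2, 25, 35, 40, 42, 42, 42, 52, 54, 55, 72, 85, 89, 92]
Step 2: The number of values is n = 14.
Step 3: Since n is even, the median is the average of positions 7 and 8:
  Median = (42 + 52) / 2 = 47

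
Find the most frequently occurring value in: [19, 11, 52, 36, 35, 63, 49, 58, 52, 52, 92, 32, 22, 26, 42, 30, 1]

52

Step 1: Count the frequency of each value:
  1: appears 1 time(s)
  11: appears 1 time(s)
  19: appears 1 time(s)
  22: appears 1 time(s)
  26: appears 1 time(s)
  30: appears 1 time(s)
  32: appears 1 time(s)
  35: appears 1 time(s)
  36: appears 1 time(s)
  42: appears 1 time(s)
  49: appears 1 time(s)
  52: appears 3 time(s)
  58: appears 1 time(s)
  63: appears 1 time(s)
  92: appears 1 time(s)
Step 2: The value 52 appears most frequently (3 times).
Step 3: Mode = 52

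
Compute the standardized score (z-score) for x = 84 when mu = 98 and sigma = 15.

-0.9333

Step 1: Recall the z-score formula: z = (x - mu) / sigma
Step 2: Substitute values: z = (84 - 98) / 15
Step 3: z = -14 / 15 = -0.9333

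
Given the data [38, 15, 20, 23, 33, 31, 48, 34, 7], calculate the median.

31

Step 1: Sort the data in ascending order: [7, 15, 20, 23, 31, 33, 34, 38, 48]
Step 2: The number of values is n = 9.
Step 3: Since n is odd, the median is the middle value at position 5: 31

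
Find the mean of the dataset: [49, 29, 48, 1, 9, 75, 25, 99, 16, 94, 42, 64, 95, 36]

48.7143

Step 1: Sum all values: 49 + 29 + 48 + 1 + 9 + 75 + 25 + 99 + 16 + 94 + 42 + 64 + 95 + 36 = 682
Step 2: Count the number of values: n = 14
Step 3: Mean = sum / n = 682 / 14 = 48.7143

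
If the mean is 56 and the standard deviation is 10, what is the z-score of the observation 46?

-1

Step 1: Recall the z-score formula: z = (x - mu) / sigma
Step 2: Substitute values: z = (46 - 56) / 10
Step 3: z = -10 / 10 = -1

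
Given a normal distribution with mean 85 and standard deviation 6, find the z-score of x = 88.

0.5

Step 1: Recall the z-score formula: z = (x - mu) / sigma
Step 2: Substitute values: z = (88 - 85) / 6
Step 3: z = 3 / 6 = 0.5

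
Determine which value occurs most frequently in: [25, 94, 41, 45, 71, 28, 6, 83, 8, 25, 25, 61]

25

Step 1: Count the frequency of each value:
  6: appears 1 time(s)
  8: appears 1 time(s)
  25: appears 3 time(s)
  28: appears 1 time(s)
  41: appears 1 time(s)
  45: appears 1 time(s)
  61: appears 1 time(s)
  71: appears 1 time(s)
  83: appears 1 time(s)
  94: appears 1 time(s)
Step 2: The value 25 appears most frequently (3 times).
Step 3: Mode = 25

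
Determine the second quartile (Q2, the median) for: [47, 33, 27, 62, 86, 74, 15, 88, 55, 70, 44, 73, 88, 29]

58.5

Step 1: Sort the data: [15, 27, 29, 33, 44, 47, 55, 62, 70, 73, 74, 86, 88, 88]
Step 2: n = 14
Step 3: Q2 is the median. Since n is even, it is the average of the values at positions 7 and 8:
  Q2 = (55 + 62) / 2 = 58.5
Step 4: Q2 = 58.5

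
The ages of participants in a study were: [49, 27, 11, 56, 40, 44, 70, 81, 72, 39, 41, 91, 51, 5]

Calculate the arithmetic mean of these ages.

48.3571

Step 1: Sum all values: 49 + 27 + 11 + 56 + 40 + 44 + 70 + 81 + 72 + 39 + 41 + 91 + 51 + 5 = 677
Step 2: Count the number of values: n = 14
Step 3: Mean = sum / n = 677 / 14 = 48.3571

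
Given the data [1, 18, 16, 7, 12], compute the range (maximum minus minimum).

17

Step 1: Identify the maximum value: max = 18
Step 2: Identify the minimum value: min = 1
Step 3: Range = max - min = 18 - 1 = 17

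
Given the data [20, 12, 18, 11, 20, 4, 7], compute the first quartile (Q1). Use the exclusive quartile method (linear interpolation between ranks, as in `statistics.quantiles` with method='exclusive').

7

Step 1: Sort the data: [4, 7, 11, 12, 18, 20, 20]
Step 2: n = 7
Step 3: Using the exclusive quartile method:
  Q1 = 7
  Q2 (median) = 12
  Q3 = 20
  IQR = Q3 - Q1 = 20 - 7 = 13
Step 4: Q1 = 7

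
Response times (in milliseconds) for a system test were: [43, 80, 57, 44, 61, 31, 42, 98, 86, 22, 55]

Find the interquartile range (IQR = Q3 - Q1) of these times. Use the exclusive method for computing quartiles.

38

Step 1: Sort the data: [22, 31, 42, 43, 44, 55, 57, 61, 80, 86, 98]
Step 2: n = 11
Step 3: Using the exclusive quartile method:
  Q1 = 42
  Q2 (median) = 55
  Q3 = 80
  IQR = Q3 - Q1 = 80 - 42 = 38
Step 4: IQR = 38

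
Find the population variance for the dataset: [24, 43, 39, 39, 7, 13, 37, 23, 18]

149.5556

Step 1: Compute the mean: (24 + 43 + 39 + 39 + 7 + 13 + 37 + 23 + 18) / 9 = 27
Step 2: Compute squared deviations from the mean:
  (24 - 27)^2 = 9
  (43 - 27)^2 = 256
  (39 - 27)^2 = 144
  (39 - 27)^2 = 144
  (7 - 27)^2 = 400
  (13 - 27)^2 = 196
  (37 - 27)^2 = 100
  (23 - 27)^2 = 16
  (18 - 27)^2 = 81
Step 3: Sum of squared deviations = 1346
Step 4: Population variance = 1346 / 9 = 149.5556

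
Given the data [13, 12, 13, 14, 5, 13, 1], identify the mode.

13

Step 1: Count the frequency of each value:
  1: appears 1 time(s)
  5: appears 1 time(s)
  12: appears 1 time(s)
  13: appears 3 time(s)
  14: appears 1 time(s)
Step 2: The value 13 appears most frequently (3 times).
Step 3: Mode = 13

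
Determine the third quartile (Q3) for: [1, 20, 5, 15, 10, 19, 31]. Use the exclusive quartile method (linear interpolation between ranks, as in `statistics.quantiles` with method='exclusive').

20

Step 1: Sort the data: [1, 5, 10, 15, 19, 20, 31]
Step 2: n = 7
Step 3: Using the exclusive quartile method:
  Q1 = 5
  Q2 (median) = 15
  Q3 = 20
  IQR = Q3 - Q1 = 20 - 5 = 15
Step 4: Q3 = 20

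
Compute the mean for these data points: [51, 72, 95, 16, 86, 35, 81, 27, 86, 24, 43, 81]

58.0833

Step 1: Sum all values: 51 + 72 + 95 + 16 + 86 + 35 + 81 + 27 + 86 + 24 + 43 + 81 = 697
Step 2: Count the number of values: n = 12
Step 3: Mean = sum / n = 697 / 12 = 58.0833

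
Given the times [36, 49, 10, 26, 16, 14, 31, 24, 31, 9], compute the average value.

24.6

Step 1: Sum all values: 36 + 49 + 10 + 26 + 16 + 14 + 31 + 24 + 31 + 9 = 246
Step 2: Count the number of values: n = 10
Step 3: Mean = sum / n = 246 / 10 = 24.6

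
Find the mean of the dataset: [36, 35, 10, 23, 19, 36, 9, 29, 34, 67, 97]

35.9091

Step 1: Sum all values: 36 + 35 + 10 + 23 + 19 + 36 + 9 + 29 + 34 + 67 + 97 = 395
Step 2: Count the number of values: n = 11
Step 3: Mean = sum / n = 395 / 11 = 35.9091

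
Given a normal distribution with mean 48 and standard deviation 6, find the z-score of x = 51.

0.5

Step 1: Recall the z-score formula: z = (x - mu) / sigma
Step 2: Substitute values: z = (51 - 48) / 6
Step 3: z = 3 / 6 = 0.5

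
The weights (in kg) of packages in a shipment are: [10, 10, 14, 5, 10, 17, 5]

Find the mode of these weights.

10

Step 1: Count the frequency of each value:
  5: appears 2 time(s)
  10: appears 3 time(s)
  14: appears 1 time(s)
  17: appears 1 time(s)
Step 2: The value 10 appears most frequently (3 times).
Step 3: Mode = 10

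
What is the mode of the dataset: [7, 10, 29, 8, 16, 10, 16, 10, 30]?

10

Step 1: Count the frequency of each value:
  7: appears 1 time(s)
  8: appears 1 time(s)
  10: appears 3 time(s)
  16: appears 2 time(s)
  29: appears 1 time(s)
  30: appears 1 time(s)
Step 2: The value 10 appears most frequently (3 times).
Step 3: Mode = 10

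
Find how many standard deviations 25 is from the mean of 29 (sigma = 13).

-0.3077

Step 1: Recall the z-score formula: z = (x - mu) / sigma
Step 2: Substitute values: z = (25 - 29) / 13
Step 3: z = -4 / 13 = -0.3077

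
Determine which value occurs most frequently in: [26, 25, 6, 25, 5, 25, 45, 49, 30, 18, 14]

25

Step 1: Count the frequency of each value:
  5: appears 1 time(s)
  6: appears 1 time(s)
  14: appears 1 time(s)
  18: appears 1 time(s)
  25: appears 3 time(s)
  26: appears 1 time(s)
  30: appears 1 time(s)
  45: appears 1 time(s)
  49: appears 1 time(s)
Step 2: The value 25 appears most frequently (3 times).
Step 3: Mode = 25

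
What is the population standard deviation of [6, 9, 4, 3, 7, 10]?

2.5

Step 1: Compute the mean: 6.5
Step 2: Sum of squared deviations from the mean: 37.5
Step 3: Population variance = 37.5 / 6 = 6.25
Step 4: Standard deviation = sqrt(6.25) = 2.5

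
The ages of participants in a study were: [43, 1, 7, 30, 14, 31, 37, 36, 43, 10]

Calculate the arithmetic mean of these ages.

25.2

Step 1: Sum all values: 43 + 1 + 7 + 30 + 14 + 31 + 37 + 36 + 43 + 10 = 252
Step 2: Count the number of values: n = 10
Step 3: Mean = sum / n = 252 / 10 = 25.2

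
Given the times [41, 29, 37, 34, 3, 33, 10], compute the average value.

26.7143

Step 1: Sum all values: 41 + 29 + 37 + 34 + 3 + 33 + 10 = 187
Step 2: Count the number of values: n = 7
Step 3: Mean = sum / n = 187 / 7 = 26.7143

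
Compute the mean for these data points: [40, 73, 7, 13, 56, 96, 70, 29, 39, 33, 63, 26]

45.4167

Step 1: Sum all values: 40 + 73 + 7 + 13 + 56 + 96 + 70 + 29 + 39 + 33 + 63 + 26 = 545
Step 2: Count the number of values: n = 12
Step 3: Mean = sum / n = 545 / 12 = 45.4167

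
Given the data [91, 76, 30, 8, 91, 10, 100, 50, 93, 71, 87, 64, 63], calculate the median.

71

Step 1: Sort the data in ascending order: [8, 10, 30, 50, 63, 64, 71, 76, 87, 91, 91, 93, 100]
Step 2: The number of values is n = 13.
Step 3: Since n is odd, the median is the middle value at position 7: 71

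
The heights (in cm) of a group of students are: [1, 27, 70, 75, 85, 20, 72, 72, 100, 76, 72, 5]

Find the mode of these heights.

72

Step 1: Count the frequency of each value:
  1: appears 1 time(s)
  5: appears 1 time(s)
  20: appears 1 time(s)
  27: appears 1 time(s)
  70: appears 1 time(s)
  72: appears 3 time(s)
  75: appears 1 time(s)
  76: appears 1 time(s)
  85: appears 1 time(s)
  100: appears 1 time(s)
Step 2: The value 72 appears most frequently (3 times).
Step 3: Mode = 72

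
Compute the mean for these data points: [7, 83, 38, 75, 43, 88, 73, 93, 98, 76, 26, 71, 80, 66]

65.5

Step 1: Sum all values: 7 + 83 + 38 + 75 + 43 + 88 + 73 + 93 + 98 + 76 + 26 + 71 + 80 + 66 = 917
Step 2: Count the number of values: n = 14
Step 3: Mean = sum / n = 917 / 14 = 65.5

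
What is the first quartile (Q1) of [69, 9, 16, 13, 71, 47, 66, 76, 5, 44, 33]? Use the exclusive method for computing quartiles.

13

Step 1: Sort the data: [5, 9, 13, 16, 33, 44, 47, 66, 69, 71, 76]
Step 2: n = 11
Step 3: Using the exclusive quartile method:
  Q1 = 13
  Q2 (median) = 44
  Q3 = 69
  IQR = Q3 - Q1 = 69 - 13 = 56
Step 4: Q1 = 13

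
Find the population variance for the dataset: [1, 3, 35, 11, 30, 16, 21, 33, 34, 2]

174.24

Step 1: Compute the mean: (1 + 3 + 35 + 11 + 30 + 16 + 21 + 33 + 34 + 2) / 10 = 18.6
Step 2: Compute squared deviations from the mean:
  (1 - 18.6)^2 = 309.76
  (3 - 18.6)^2 = 243.36
  (35 - 18.6)^2 = 268.96
  (11 - 18.6)^2 = 57.76
  (30 - 18.6)^2 = 129.96
  (16 - 18.6)^2 = 6.76
  (21 - 18.6)^2 = 5.76
  (33 - 18.6)^2 = 207.36
  (34 - 18.6)^2 = 237.16
  (2 - 18.6)^2 = 275.56
Step 3: Sum of squared deviations = 1742.4
Step 4: Population variance = 1742.4 / 10 = 174.24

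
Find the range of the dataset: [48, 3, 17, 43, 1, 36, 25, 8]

47

Step 1: Identify the maximum value: max = 48
Step 2: Identify the minimum value: min = 1
Step 3: Range = max - min = 48 - 1 = 47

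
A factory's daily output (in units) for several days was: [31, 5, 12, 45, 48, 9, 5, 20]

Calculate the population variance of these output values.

267.1094

Step 1: Compute the mean: (31 + 5 + 12 + 45 + 48 + 9 + 5 + 20) / 8 = 21.875
Step 2: Compute squared deviations from the mean:
  (31 - 21.875)^2 = 83.2656
  (5 - 21.875)^2 = 284.7656
  (12 - 21.875)^2 = 97.5156
  (45 - 21.875)^2 = 534.7656
  (48 - 21.875)^2 = 682.5156
  (9 - 21.875)^2 = 165.7656
  (5 - 21.875)^2 = 284.7656
  (20 - 21.875)^2 = 3.5156
Step 3: Sum of squared deviations = 2136.875
Step 4: Population variance = 2136.875 / 8 = 267.1094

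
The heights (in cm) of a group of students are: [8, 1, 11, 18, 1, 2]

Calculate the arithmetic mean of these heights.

6.8333

Step 1: Sum all values: 8 + 1 + 11 + 18 + 1 + 2 = 41
Step 2: Count the number of values: n = 6
Step 3: Mean = sum / n = 41 / 6 = 6.8333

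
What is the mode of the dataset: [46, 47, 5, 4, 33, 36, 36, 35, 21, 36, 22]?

36

Step 1: Count the frequency of each value:
  4: appears 1 time(s)
  5: appears 1 time(s)
  21: appears 1 time(s)
  22: appears 1 time(s)
  33: appears 1 time(s)
  35: appears 1 time(s)
  36: appears 3 time(s)
  46: appears 1 time(s)
  47: appears 1 time(s)
Step 2: The value 36 appears most frequently (3 times).
Step 3: Mode = 36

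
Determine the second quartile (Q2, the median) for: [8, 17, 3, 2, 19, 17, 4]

8

Step 1: Sort the data: [2, 3, 4, 8, 17, 17, 19]
Step 2: n = 7
Step 3: Q2 is the median. Since n is odd, it is the middle value at position 4: 8
Step 4: Q2 = 8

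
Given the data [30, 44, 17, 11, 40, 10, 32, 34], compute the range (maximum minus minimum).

34

Step 1: Identify the maximum value: max = 44
Step 2: Identify the minimum value: min = 10
Step 3: Range = max - min = 44 - 10 = 34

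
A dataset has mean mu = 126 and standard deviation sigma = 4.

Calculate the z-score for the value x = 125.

-0.25

Step 1: Recall the z-score formula: z = (x - mu) / sigma
Step 2: Substitute values: z = (125 - 126) / 4
Step 3: z = -1 / 4 = -0.25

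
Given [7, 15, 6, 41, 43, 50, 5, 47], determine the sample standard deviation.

20.176

Step 1: Compute the mean: 26.75
Step 2: Sum of squared deviations from the mean: 2849.5
Step 3: Sample variance = 2849.5 / 7 = 407.0714
Step 4: Standard deviation = sqrt(407.0714) = 20.176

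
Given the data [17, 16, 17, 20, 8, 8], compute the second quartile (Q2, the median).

16.5

Step 1: Sort the data: [8, 8, 16, 17, 17, 20]
Step 2: n = 6
Step 3: Q2 is the median. Since n is even, it is the average of the values at positions 3 and 4:
  Q2 = (16 + 17) / 2 = 16.5
Step 4: Q2 = 16.5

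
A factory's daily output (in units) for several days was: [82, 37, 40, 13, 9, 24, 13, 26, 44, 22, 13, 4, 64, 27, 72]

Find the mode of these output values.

13

Step 1: Count the frequency of each value:
  4: appears 1 time(s)
  9: appears 1 time(s)
  13: appears 3 time(s)
  22: appears 1 time(s)
  24: appears 1 time(s)
  26: appears 1 time(s)
  27: appears 1 time(s)
  37: appears 1 time(s)
  40: appears 1 time(s)
  44: appears 1 time(s)
  64: appears 1 time(s)
  72: appears 1 time(s)
  82: appears 1 time(s)
Step 2: The value 13 appears most frequently (3 times).
Step 3: Mode = 13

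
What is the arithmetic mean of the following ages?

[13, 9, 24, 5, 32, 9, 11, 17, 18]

15.3333

Step 1: Sum all values: 13 + 9 + 24 + 5 + 32 + 9 + 11 + 17 + 18 = 138
Step 2: Count the number of values: n = 9
Step 3: Mean = sum / n = 138 / 9 = 15.3333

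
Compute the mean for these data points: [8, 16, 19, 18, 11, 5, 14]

13

Step 1: Sum all values: 8 + 16 + 19 + 18 + 11 + 5 + 14 = 91
Step 2: Count the number of values: n = 7
Step 3: Mean = sum / n = 91 / 7 = 13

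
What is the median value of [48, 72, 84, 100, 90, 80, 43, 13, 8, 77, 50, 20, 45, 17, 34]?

48

Step 1: Sort the data in ascending order: [8, 13, 17, 20, 34, 43, 45, 48, 50, 72, 77, 80, 84, 90, 100]
Step 2: The number of values is n = 15.
Step 3: Since n is odd, the median is the middle value at position 8: 48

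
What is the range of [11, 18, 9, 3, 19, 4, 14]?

16

Step 1: Identify the maximum value: max = 19
Step 2: Identify the minimum value: min = 3
Step 3: Range = max - min = 19 - 3 = 16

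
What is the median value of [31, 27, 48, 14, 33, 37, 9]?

31

Step 1: Sort the data in ascending order: [9, 14, 27, 31, 33, 37, 48]
Step 2: The number of values is n = 7.
Step 3: Since n is odd, the median is the middle value at position 4: 31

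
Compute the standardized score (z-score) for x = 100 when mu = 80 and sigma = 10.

2

Step 1: Recall the z-score formula: z = (x - mu) / sigma
Step 2: Substitute values: z = (100 - 80) / 10
Step 3: z = 20 / 10 = 2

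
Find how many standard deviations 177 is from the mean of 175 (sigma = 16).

0.125

Step 1: Recall the z-score formula: z = (x - mu) / sigma
Step 2: Substitute values: z = (177 - 175) / 16
Step 3: z = 2 / 16 = 0.125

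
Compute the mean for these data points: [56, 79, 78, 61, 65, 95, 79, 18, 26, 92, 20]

60.8182

Step 1: Sum all values: 56 + 79 + 78 + 61 + 65 + 95 + 79 + 18 + 26 + 92 + 20 = 669
Step 2: Count the number of values: n = 11
Step 3: Mean = sum / n = 669 / 11 = 60.8182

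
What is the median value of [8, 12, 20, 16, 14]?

14

Step 1: Sort the data in ascending order: [8, 12, 14, 16, 20]
Step 2: The number of values is n = 5.
Step 3: Since n is odd, the median is the middle value at position 3: 14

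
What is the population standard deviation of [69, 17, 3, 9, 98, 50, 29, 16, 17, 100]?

34.6173

Step 1: Compute the mean: 40.8
Step 2: Sum of squared deviations from the mean: 11983.6
Step 3: Population variance = 11983.6 / 10 = 1198.36
Step 4: Standard deviation = sqrt(1198.36) = 34.6173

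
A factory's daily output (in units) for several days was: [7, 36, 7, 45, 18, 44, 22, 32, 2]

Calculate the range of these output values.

43

Step 1: Identify the maximum value: max = 45
Step 2: Identify the minimum value: min = 2
Step 3: Range = max - min = 45 - 2 = 43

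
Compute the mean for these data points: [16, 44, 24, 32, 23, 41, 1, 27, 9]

24.1111

Step 1: Sum all values: 16 + 44 + 24 + 32 + 23 + 41 + 1 + 27 + 9 = 217
Step 2: Count the number of values: n = 9
Step 3: Mean = sum / n = 217 / 9 = 24.1111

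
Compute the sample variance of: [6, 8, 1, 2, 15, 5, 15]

32.2857

Step 1: Compute the mean: (6 + 8 + 1 + 2 + 15 + 5 + 15) / 7 = 7.4286
Step 2: Compute squared deviations from the mean:
  (6 - 7.4286)^2 = 2.0408
  (8 - 7.4286)^2 = 0.3265
  (1 - 7.4286)^2 = 41.3265
  (2 - 7.4286)^2 = 29.4694
  (15 - 7.4286)^2 = 57.3265
  (5 - 7.4286)^2 = 5.898
  (15 - 7.4286)^2 = 57.3265
Step 3: Sum of squared deviations = 193.7143
Step 4: Sample variance = 193.7143 / 6 = 32.2857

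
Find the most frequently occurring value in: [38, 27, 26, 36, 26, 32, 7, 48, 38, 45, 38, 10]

38

Step 1: Count the frequency of each value:
  7: appears 1 time(s)
  10: appears 1 time(s)
  26: appears 2 time(s)
  27: appears 1 time(s)
  32: appears 1 time(s)
  36: appears 1 time(s)
  38: appears 3 time(s)
  45: appears 1 time(s)
  48: appears 1 time(s)
Step 2: The value 38 appears most frequently (3 times).
Step 3: Mode = 38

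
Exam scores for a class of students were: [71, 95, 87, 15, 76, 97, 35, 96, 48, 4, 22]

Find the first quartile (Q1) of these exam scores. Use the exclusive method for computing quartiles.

22

Step 1: Sort the data: [4, 15, 22, 35, 48, 71, 76, 87, 95, 96, 97]
Step 2: n = 11
Step 3: Using the exclusive quartile method:
  Q1 = 22
  Q2 (median) = 71
  Q3 = 95
  IQR = Q3 - Q1 = 95 - 22 = 73
Step 4: Q1 = 22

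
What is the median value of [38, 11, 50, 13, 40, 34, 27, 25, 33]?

33

Step 1: Sort the data in ascending order: [11, 13, 25, 27, 33, 34, 38, 40, 50]
Step 2: The number of values is n = 9.
Step 3: Since n is odd, the median is the middle value at position 5: 33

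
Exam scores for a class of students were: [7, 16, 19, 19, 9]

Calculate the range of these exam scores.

12

Step 1: Identify the maximum value: max = 19
Step 2: Identify the minimum value: min = 7
Step 3: Range = max - min = 19 - 7 = 12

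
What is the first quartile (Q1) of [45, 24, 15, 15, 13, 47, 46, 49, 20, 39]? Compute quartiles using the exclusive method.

15

Step 1: Sort the data: [13, 15, 15, 20, 24, 39, 45, 46, 47, 49]
Step 2: n = 10
Step 3: Using the exclusive quartile method:
  Q1 = 15
  Q2 (median) = 31.5
  Q3 = 46.25
  IQR = Q3 - Q1 = 46.25 - 15 = 31.25
Step 4: Q1 = 15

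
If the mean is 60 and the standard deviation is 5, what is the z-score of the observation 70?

2

Step 1: Recall the z-score formula: z = (x - mu) / sigma
Step 2: Substitute values: z = (70 - 60) / 5
Step 3: z = 10 / 5 = 2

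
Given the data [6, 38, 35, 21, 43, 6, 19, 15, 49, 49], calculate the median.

28

Step 1: Sort the data in ascending order: [6, 6, 15, 19, 21, 35, 38, 43, 49, 49]
Step 2: The number of values is n = 10.
Step 3: Since n is even, the median is the average of positions 5 and 6:
  Median = (21 + 35) / 2 = 28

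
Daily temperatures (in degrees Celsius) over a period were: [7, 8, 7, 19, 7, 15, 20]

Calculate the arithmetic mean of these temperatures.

11.8571

Step 1: Sum all values: 7 + 8 + 7 + 19 + 7 + 15 + 20 = 83
Step 2: Count the number of values: n = 7
Step 3: Mean = sum / n = 83 / 7 = 11.8571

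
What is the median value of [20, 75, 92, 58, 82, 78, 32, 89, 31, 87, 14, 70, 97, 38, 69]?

70

Step 1: Sort the data in ascending order: [14, 20, 31, 32, 38, 58, 69, 70, 75, 78, 82, 87, 89, 92, 97]
Step 2: The number of values is n = 15.
Step 3: Since n is odd, the median is the middle value at position 8: 70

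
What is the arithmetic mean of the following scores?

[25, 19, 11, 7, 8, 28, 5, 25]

16

Step 1: Sum all values: 25 + 19 + 11 + 7 + 8 + 28 + 5 + 25 = 128
Step 2: Count the number of values: n = 8
Step 3: Mean = sum / n = 128 / 8 = 16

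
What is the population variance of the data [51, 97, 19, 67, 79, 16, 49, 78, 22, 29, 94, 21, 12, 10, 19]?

916.2933

Step 1: Compute the mean: (51 + 97 + 19 + 67 + 79 + 16 + 49 + 78 + 22 + 29 + 94 + 21 + 12 + 10 + 19) / 15 = 44.2
Step 2: Compute squared deviations from the mean:
  (51 - 44.2)^2 = 46.24
  (97 - 44.2)^2 = 2787.84
  (19 - 44.2)^2 = 635.04
  (67 - 44.2)^2 = 519.84
  (79 - 44.2)^2 = 1211.04
  (16 - 44.2)^2 = 795.24
  (49 - 44.2)^2 = 23.04
  (78 - 44.2)^2 = 1142.44
  (22 - 44.2)^2 = 492.84
  (29 - 44.2)^2 = 231.04
  (94 - 44.2)^2 = 2480.04
  (21 - 44.2)^2 = 538.24
  (12 - 44.2)^2 = 1036.84
  (10 - 44.2)^2 = 1169.64
  (19 - 44.2)^2 = 635.04
Step 3: Sum of squared deviations = 13744.4
Step 4: Population variance = 13744.4 / 15 = 916.2933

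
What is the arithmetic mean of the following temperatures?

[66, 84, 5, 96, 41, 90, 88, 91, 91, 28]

68

Step 1: Sum all values: 66 + 84 + 5 + 96 + 41 + 90 + 88 + 91 + 91 + 28 = 680
Step 2: Count the number of values: n = 10
Step 3: Mean = sum / n = 680 / 10 = 68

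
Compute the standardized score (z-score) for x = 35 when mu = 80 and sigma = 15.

-3

Step 1: Recall the z-score formula: z = (x - mu) / sigma
Step 2: Substitute values: z = (35 - 80) / 15
Step 3: z = -45 / 15 = -3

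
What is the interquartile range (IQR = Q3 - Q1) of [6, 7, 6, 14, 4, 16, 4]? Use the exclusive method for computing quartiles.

10

Step 1: Sort the data: [4, 4, 6, 6, 7, 14, 16]
Step 2: n = 7
Step 3: Using the exclusive quartile method:
  Q1 = 4
  Q2 (median) = 6
  Q3 = 14
  IQR = Q3 - Q1 = 14 - 4 = 10
Step 4: IQR = 10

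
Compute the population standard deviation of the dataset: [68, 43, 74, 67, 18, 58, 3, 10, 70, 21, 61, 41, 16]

24.7523

Step 1: Compute the mean: 42.3077
Step 2: Sum of squared deviations from the mean: 7964.7692
Step 3: Population variance = 7964.7692 / 13 = 612.6746
Step 4: Standard deviation = sqrt(612.6746) = 24.7523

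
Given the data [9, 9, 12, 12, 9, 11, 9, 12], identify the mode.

9

Step 1: Count the frequency of each value:
  9: appears 4 time(s)
  11: appears 1 time(s)
  12: appears 3 time(s)
Step 2: The value 9 appears most frequently (4 times).
Step 3: Mode = 9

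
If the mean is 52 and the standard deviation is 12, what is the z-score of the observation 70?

1.5

Step 1: Recall the z-score formula: z = (x - mu) / sigma
Step 2: Substitute values: z = (70 - 52) / 12
Step 3: z = 18 / 12 = 1.5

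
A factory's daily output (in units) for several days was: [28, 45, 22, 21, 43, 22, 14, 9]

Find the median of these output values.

22

Step 1: Sort the data in ascending order: [9, 14, 21, 22, 22, 28, 43, 45]
Step 2: The number of values is n = 8.
Step 3: Since n is even, the median is the average of positions 4 and 5:
  Median = (22 + 22) / 2 = 22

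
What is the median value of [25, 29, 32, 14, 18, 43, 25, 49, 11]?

25

Step 1: Sort the data in ascending order: [11, 14, 18, 25, 25, 29, 32, 43, 49]
Step 2: The number of values is n = 9.
Step 3: Since n is odd, the median is the middle value at position 5: 25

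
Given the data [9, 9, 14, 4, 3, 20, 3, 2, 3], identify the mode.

3

Step 1: Count the frequency of each value:
  2: appears 1 time(s)
  3: appears 3 time(s)
  4: appears 1 time(s)
  9: appears 2 time(s)
  14: appears 1 time(s)
  20: appears 1 time(s)
Step 2: The value 3 appears most frequently (3 times).
Step 3: Mode = 3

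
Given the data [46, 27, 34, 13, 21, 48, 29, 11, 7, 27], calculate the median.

27

Step 1: Sort the data in ascending order: [7, 11, 13, 21, 27, 27, 29, 34, 46, 48]
Step 2: The number of values is n = 10.
Step 3: Since n is even, the median is the average of positions 5 and 6:
  Median = (27 + 27) / 2 = 27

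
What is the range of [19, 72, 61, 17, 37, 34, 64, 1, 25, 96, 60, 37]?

95

Step 1: Identify the maximum value: max = 96
Step 2: Identify the minimum value: min = 1
Step 3: Range = max - min = 96 - 1 = 95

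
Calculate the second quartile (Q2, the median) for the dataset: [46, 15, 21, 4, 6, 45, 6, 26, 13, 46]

18

Step 1: Sort the data: [4, 6, 6, 13, 15, 21, 26, 45, 46, 46]
Step 2: n = 10
Step 3: Q2 is the median. Since n is even, it is the average of the values at positions 5 and 6:
  Q2 = (15 + 21) / 2 = 18
Step 4: Q2 = 18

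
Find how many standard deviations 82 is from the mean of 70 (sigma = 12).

1

Step 1: Recall the z-score formula: z = (x - mu) / sigma
Step 2: Substitute values: z = (82 - 70) / 12
Step 3: z = 12 / 12 = 1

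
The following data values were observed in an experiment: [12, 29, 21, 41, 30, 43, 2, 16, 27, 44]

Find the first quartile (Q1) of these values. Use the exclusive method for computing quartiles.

15

Step 1: Sort the data: [2, 12, 16, 21, 27, 29, 30, 41, 43, 44]
Step 2: n = 10
Step 3: Using the exclusive quartile method:
  Q1 = 15
  Q2 (median) = 28
  Q3 = 41.5
  IQR = Q3 - Q1 = 41.5 - 15 = 26.5
Step 4: Q1 = 15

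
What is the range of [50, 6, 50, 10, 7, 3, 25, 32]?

47

Step 1: Identify the maximum value: max = 50
Step 2: Identify the minimum value: min = 3
Step 3: Range = max - min = 50 - 3 = 47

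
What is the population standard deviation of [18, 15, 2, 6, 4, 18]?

6.6771

Step 1: Compute the mean: 10.5
Step 2: Sum of squared deviations from the mean: 267.5
Step 3: Population variance = 267.5 / 6 = 44.5833
Step 4: Standard deviation = sqrt(44.5833) = 6.6771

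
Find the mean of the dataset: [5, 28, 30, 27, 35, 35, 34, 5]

24.875

Step 1: Sum all values: 5 + 28 + 30 + 27 + 35 + 35 + 34 + 5 = 199
Step 2: Count the number of values: n = 8
Step 3: Mean = sum / n = 199 / 8 = 24.875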